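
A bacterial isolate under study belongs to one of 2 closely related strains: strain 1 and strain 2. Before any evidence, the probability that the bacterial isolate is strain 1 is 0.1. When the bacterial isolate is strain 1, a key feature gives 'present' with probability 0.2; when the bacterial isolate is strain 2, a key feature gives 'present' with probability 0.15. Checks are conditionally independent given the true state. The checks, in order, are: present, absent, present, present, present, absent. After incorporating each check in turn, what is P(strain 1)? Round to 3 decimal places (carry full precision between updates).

0.237

After 'present': P(strain 1) = 0.2·0.1000 / (0.2·0.1000 + 0.15·0.9000) ≈ 0.1290
After 'absent': P(strain 1) = 0.8·0.1290 / (0.8·0.1290 + 0.85·0.8710) ≈ 0.1224
After 'present': P(strain 1) = 0.2·0.1224 / (0.2·0.1224 + 0.15·0.8776) ≈ 0.1568
After 'present': P(strain 1) = 0.2·0.1568 / (0.2·0.1568 + 0.15·0.8432) ≈ 0.1986
After 'present': P(strain 1) = 0.2·0.1986 / (0.2·0.1986 + 0.15·0.8014) ≈ 0.2484
After 'absent': P(strain 1) = 0.8·0.2484 / (0.8·0.2484 + 0.85·0.7516) ≈ 0.2373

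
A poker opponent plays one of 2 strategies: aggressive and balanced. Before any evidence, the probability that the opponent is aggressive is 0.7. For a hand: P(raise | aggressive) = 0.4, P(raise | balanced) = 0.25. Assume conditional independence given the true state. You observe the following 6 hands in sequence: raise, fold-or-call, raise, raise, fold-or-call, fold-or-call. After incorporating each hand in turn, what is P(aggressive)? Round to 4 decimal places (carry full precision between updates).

0.8303

After 'raise': P(aggressive) = 0.4·0.7000 / (0.4·0.7000 + 0.25·0.3000) ≈ 0.7887
After 'fold-or-call': P(aggressive) = 0.6·0.7887 / (0.6·0.7887 + 0.75·0.2113) ≈ 0.7492
After 'raise': P(aggressive) = 0.4·0.7492 / (0.4·0.7492 + 0.25·0.2508) ≈ 0.8269
After 'raise': P(aggressive) = 0.4·0.8269 / (0.4·0.8269 + 0.25·0.1731) ≈ 0.8843
After 'fold-or-call': P(aggressive) = 0.6·0.8843 / (0.6·0.8843 + 0.75·0.1157) ≈ 0.8595
After 'fold-or-call': P(aggressive) = 0.6·0.8595 / (0.6·0.8595 + 0.75·0.1405) ≈ 0.8303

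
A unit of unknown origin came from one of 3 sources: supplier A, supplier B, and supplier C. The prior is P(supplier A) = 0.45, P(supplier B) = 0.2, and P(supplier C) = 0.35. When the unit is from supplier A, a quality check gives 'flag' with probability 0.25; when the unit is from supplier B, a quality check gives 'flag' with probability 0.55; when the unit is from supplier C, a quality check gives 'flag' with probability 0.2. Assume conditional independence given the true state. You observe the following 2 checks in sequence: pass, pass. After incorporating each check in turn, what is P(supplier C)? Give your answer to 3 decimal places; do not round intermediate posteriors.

0.433

After 'pass': normaliser = 0.75·0.4500 + 0.45·0.2000 + 0.8·0.3500; P(supplier A) ≈ 0.4770, P(supplier B) ≈ 0.1272, P(supplier C) ≈ 0.3958
After 'pass': normaliser = 0.75·0.4770 + 0.45·0.1272 + 0.8·0.3958; P(supplier A) ≈ 0.4890, P(supplier B) ≈ 0.0782, P(supplier C) ≈ 0.4327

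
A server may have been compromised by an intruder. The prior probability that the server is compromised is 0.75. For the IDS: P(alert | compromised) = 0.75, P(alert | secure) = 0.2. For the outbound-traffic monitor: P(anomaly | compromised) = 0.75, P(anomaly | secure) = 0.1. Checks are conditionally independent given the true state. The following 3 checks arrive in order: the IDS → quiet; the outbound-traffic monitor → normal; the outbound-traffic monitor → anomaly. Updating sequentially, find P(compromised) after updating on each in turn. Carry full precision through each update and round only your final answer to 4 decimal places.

0.6614

After the IDS='quiet': P(compromised) = 0.25·0.7500 / (0.25·0.7500 + 0.8·0.2500) ≈ 0.4839
After the outbound-traffic monitor='normal': P(compromised) = 0.25·0.4839 / (0.25·0.4839 + 0.9·0.5161) ≈ 0.2066
After the outbound-traffic monitor='anomaly': P(compromised) = 0.75·0.2066 / (0.75·0.2066 + 0.1·0.7934) ≈ 0.6614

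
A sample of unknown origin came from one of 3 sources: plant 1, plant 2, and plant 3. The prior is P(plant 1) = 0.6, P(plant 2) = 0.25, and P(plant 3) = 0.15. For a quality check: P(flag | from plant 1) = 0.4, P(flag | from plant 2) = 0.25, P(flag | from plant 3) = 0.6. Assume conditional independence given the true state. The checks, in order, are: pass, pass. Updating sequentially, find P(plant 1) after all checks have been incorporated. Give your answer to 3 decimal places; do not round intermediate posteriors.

0.567

After 'pass': normaliser = 0.6·0.6000 + 0.75·0.2500 + 0.4·0.1500; P(plant 1) ≈ 0.5926, P(plant 2) ≈ 0.3086, P(plant 3) ≈ 0.0988
After 'pass': normaliser = 0.6·0.5926 + 0.75·0.3086 + 0.4·0.0988; P(plant 1) ≈ 0.5675, P(plant 2) ≈ 0.3695, P(plant 3) ≈ 0.0631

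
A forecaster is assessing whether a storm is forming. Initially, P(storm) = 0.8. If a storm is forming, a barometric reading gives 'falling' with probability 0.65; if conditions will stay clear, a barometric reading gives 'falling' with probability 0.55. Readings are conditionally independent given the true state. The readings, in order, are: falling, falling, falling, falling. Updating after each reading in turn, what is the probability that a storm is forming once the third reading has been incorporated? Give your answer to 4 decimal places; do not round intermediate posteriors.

After 'falling': P(storm) = 0.65·0.8000 / (0.65·0.8000 + 0.55·0.2000) ≈ 0.8254
After 'falling': P(storm) = 0.65·0.8254 / (0.65·0.8254 + 0.55·0.1746) ≈ 0.8482
After 'falling': P(storm) = 0.65·0.8482 / (0.65·0.8482 + 0.55·0.1518) ≈ 0.8685

0.8685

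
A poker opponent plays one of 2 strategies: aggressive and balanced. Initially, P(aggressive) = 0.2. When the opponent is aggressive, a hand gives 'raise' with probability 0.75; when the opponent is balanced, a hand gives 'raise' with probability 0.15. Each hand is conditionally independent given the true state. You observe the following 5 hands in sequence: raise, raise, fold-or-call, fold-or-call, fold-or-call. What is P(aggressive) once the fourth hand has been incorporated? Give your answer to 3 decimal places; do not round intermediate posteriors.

0.351

Apply Bayes' rule sequentially, carrying P(aggressive) forward.
After 'raise': P(aggressive) = 0.75·0.2000 / (0.75·0.2000 + 0.15·0.8000) ≈ 0.5556
After 'raise': P(aggressive) = 0.75·0.5556 / (0.75·0.5556 + 0.15·0.4444) ≈ 0.8621
After 'fold-or-call': P(aggressive) = 0.25·0.8621 / (0.25·0.8621 + 0.85·0.1379) ≈ 0.6477
After 'fold-or-call': P(aggressive) = 0.25·0.6477 / (0.25·0.6477 + 0.85·0.3523) ≈ 0.3509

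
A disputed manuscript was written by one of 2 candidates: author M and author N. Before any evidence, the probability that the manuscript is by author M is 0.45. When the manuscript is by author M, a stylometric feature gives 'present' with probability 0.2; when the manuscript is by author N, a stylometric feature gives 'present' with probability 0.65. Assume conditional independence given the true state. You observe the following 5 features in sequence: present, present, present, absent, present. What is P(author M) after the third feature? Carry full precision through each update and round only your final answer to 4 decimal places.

Apply Bayes' rule sequentially, carrying P(author M) forward.
After 'present': P(author M) = 0.2·0.4500 / (0.2·0.4500 + 0.65·0.5500) ≈ 0.2011
After 'present': P(author M) = 0.2·0.2011 / (0.2·0.2011 + 0.65·0.7989) ≈ 0.0719
After 'present': P(author M) = 0.2·0.0719 / (0.2·0.0719 + 0.65·0.9281) ≈ 0.0233

0.0233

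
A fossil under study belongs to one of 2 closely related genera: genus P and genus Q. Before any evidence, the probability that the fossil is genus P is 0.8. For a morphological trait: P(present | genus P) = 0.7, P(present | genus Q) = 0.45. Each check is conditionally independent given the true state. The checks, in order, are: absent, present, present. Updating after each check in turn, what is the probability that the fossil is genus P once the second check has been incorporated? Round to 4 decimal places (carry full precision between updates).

After 'absent': P(genus P) = 0.3·0.8000 / (0.3·0.8000 + 0.55·0.2000) ≈ 0.6857
After 'present': P(genus P) = 0.7·0.6857 / (0.7·0.6857 + 0.45·0.3143) ≈ 0.7724

0.7724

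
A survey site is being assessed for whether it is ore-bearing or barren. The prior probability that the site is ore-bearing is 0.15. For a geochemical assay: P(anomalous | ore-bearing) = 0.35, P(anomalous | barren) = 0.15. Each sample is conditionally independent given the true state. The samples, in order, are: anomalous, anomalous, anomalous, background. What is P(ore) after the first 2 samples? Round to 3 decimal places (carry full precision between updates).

0.490

After 'anomalous': P(ore) = 0.35·0.1500 / (0.35·0.1500 + 0.15·0.8500) ≈ 0.2917
After 'anomalous': P(ore) = 0.35·0.2917 / (0.35·0.2917 + 0.15·0.7083) ≈ 0.4900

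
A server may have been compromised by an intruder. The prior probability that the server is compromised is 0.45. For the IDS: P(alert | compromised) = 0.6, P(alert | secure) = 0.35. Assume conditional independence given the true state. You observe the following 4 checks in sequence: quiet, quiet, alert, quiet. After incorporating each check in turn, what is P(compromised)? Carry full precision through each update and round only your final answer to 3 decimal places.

After 'quiet': P(compromised) = 0.4·0.4500 / (0.4·0.4500 + 0.65·0.5500) ≈ 0.3349
After 'quiet': P(compromised) = 0.4·0.3349 / (0.4·0.3349 + 0.65·0.6651) ≈ 0.2366
After 'alert': P(compromised) = 0.6·0.2366 / (0.6·0.2366 + 0.35·0.7634) ≈ 0.3469
After 'quiet': P(compromised) = 0.4·0.3469 / (0.4·0.3469 + 0.65·0.6531) ≈ 0.2463

0.246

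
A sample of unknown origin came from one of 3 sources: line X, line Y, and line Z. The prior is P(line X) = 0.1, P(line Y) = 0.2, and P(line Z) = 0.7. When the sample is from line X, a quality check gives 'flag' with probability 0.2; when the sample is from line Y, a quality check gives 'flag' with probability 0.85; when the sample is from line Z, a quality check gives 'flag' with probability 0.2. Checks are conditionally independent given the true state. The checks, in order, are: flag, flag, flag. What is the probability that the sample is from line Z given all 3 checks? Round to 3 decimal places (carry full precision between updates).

0.043

After 'flag': normaliser = 0.2·0.1000 + 0.85·0.2000 + 0.2·0.7000; P(line X) ≈ 0.0606, P(line Y) ≈ 0.5152, P(line Z) ≈ 0.4242
After 'flag': normaliser = 0.2·0.0606 + 0.85·0.5152 + 0.2·0.4242; P(line X) ≈ 0.0227, P(line Y) ≈ 0.8187, P(line Z) ≈ 0.1586
After 'flag': normaliser = 0.2·0.0227 + 0.85·0.8187 + 0.2·0.1586; P(line X) ≈ 0.0062, P(line Y) ≈ 0.9505, P(line Z) ≈ 0.0433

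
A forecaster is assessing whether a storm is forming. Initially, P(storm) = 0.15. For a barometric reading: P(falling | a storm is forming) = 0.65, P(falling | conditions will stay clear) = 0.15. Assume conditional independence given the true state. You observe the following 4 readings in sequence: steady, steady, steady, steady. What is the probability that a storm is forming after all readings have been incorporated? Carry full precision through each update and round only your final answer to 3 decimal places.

0.005

After 'steady': P(storm) = 0.35·0.1500 / (0.35·0.1500 + 0.85·0.8500) ≈ 0.0677
After 'steady': P(storm) = 0.35·0.0677 / (0.35·0.0677 + 0.85·0.9323) ≈ 0.0291
After 'steady': P(storm) = 0.35·0.0291 / (0.35·0.0291 + 0.85·0.9709) ≈ 0.0122
After 'steady': P(storm) = 0.35·0.0122 / (0.35·0.0122 + 0.85·0.9878) ≈ 0.0050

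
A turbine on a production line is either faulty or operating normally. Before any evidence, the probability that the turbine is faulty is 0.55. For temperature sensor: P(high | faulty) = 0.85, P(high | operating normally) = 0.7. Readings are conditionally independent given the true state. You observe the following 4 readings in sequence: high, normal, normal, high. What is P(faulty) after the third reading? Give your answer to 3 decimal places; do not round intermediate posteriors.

0.271

After 'high': P(faulty) = 0.85·0.5500 / (0.85·0.5500 + 0.7·0.4500) ≈ 0.5974
After 'normal': P(faulty) = 0.15·0.5974 / (0.15·0.5974 + 0.3·0.4026) ≈ 0.4260
After 'normal': P(faulty) = 0.15·0.4260 / (0.15·0.4260 + 0.3·0.5740) ≈ 0.2706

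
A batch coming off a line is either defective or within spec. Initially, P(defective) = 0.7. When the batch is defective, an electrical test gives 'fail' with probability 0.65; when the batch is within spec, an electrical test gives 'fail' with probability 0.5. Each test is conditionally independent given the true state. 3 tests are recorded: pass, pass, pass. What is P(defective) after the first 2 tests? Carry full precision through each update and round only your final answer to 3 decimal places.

After 'pass': P(defective) = 0.35·0.7000 / (0.35·0.7000 + 0.5·0.3000) ≈ 0.6203
After 'pass': P(defective) = 0.35·0.6203 / (0.35·0.6203 + 0.5·0.3797) ≈ 0.5334

0.533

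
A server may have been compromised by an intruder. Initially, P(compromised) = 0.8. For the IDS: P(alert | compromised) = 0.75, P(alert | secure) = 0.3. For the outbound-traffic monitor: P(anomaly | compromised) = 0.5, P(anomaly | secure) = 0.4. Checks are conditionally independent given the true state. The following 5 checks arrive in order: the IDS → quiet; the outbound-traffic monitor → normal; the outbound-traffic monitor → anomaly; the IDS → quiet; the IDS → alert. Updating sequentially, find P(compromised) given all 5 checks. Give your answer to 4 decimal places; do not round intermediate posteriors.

After the IDS='quiet': P(compromised) = 0.25·0.8000 / (0.25·0.8000 + 0.7·0.2000) ≈ 0.5882
After the outbound-traffic monitor='normal': P(compromised) = 0.5·0.5882 / (0.5·0.5882 + 0.6·0.4118) ≈ 0.5435
After the outbound-traffic monitor='anomaly': P(compromised) = 0.5·0.5435 / (0.5·0.5435 + 0.4·0.4565) ≈ 0.5981
After the IDS='quiet': P(compromised) = 0.25·0.5981 / (0.25·0.5981 + 0.7·0.4019) ≈ 0.3470
After the IDS='alert': P(compromised) = 0.75·0.3470 / (0.75·0.3470 + 0.3·0.6530) ≈ 0.5706

0.5706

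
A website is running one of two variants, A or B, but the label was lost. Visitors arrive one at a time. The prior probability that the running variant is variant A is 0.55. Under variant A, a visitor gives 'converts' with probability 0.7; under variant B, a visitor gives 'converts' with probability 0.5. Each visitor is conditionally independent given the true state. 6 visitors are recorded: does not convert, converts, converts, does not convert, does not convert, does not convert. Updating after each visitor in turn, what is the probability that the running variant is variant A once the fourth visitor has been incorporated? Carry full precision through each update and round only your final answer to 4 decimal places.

0.4631

Apply Bayes' rule sequentially, carrying P(A) forward.
After 'does not convert': P(A) = 0.3·0.5500 / (0.3·0.5500 + 0.5·0.4500) ≈ 0.4231
After 'converts': P(A) = 0.7·0.4231 / (0.7·0.4231 + 0.5·0.5769) ≈ 0.5066
After 'converts': P(A) = 0.7·0.5066 / (0.7·0.5066 + 0.5·0.4934) ≈ 0.5897
After 'does not convert': P(A) = 0.3·0.5897 / (0.3·0.5897 + 0.5·0.4103) ≈ 0.4631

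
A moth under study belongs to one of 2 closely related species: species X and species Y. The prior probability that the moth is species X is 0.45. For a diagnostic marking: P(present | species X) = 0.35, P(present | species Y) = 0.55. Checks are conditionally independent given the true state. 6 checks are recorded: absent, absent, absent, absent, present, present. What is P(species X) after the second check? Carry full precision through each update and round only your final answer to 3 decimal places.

Apply Bayes' rule sequentially, carrying P(species X) forward.
After 'absent': P(species X) = 0.65·0.4500 / (0.65·0.4500 + 0.45·0.5500) ≈ 0.5417
After 'absent': P(species X) = 0.65·0.5417 / (0.65·0.5417 + 0.45·0.4583) ≈ 0.6306

0.631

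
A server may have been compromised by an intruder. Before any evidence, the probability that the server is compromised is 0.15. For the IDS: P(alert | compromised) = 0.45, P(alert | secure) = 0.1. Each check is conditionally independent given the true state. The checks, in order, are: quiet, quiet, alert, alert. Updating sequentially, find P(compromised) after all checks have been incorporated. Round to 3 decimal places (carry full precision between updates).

Apply Bayes' rule sequentially, carrying P(compromised) forward.
After 'quiet': P(compromised) = 0.55·0.1500 / (0.55·0.1500 + 0.9·0.8500) ≈ 0.0973
After 'quiet': P(compromised) = 0.55·0.0973 / (0.55·0.0973 + 0.9·0.9027) ≈ 0.0618
After 'alert': P(compromised) = 0.45·0.0618 / (0.45·0.0618 + 0.1·0.9382) ≈ 0.2287
After 'alert': P(compromised) = 0.45·0.2287 / (0.45·0.2287 + 0.1·0.7713) ≈ 0.5717

0.572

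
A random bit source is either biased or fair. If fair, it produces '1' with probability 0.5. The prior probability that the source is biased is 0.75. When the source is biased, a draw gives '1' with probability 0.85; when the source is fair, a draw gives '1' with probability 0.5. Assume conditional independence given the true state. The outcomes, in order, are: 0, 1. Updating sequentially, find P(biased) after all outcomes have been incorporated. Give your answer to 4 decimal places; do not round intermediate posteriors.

Each posterior becomes the prior for the next update.
After '0': P(biased) = 0.15·0.7500 / (0.15·0.7500 + 0.5·0.2500) ≈ 0.4737
After '1': P(biased) = 0.85·0.4737 / (0.85·0.4737 + 0.5·0.5263) ≈ 0.6047

0.6047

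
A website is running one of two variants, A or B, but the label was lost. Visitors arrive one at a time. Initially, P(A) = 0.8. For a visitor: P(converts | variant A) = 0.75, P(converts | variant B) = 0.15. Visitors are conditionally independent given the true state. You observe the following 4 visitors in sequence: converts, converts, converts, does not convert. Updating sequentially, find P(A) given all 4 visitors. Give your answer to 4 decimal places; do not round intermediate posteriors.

After 'converts': P(A) = 0.75·0.8000 / (0.75·0.8000 + 0.15·0.2000) ≈ 0.9524
After 'converts': P(A) = 0.75·0.9524 / (0.75·0.9524 + 0.15·0.0476) ≈ 0.9901
After 'converts': P(A) = 0.75·0.9901 / (0.75·0.9901 + 0.15·0.0099) ≈ 0.9980
After 'does not convert': P(A) = 0.25·0.9980 / (0.25·0.9980 + 0.85·0.0020) ≈ 0.9932

0.9932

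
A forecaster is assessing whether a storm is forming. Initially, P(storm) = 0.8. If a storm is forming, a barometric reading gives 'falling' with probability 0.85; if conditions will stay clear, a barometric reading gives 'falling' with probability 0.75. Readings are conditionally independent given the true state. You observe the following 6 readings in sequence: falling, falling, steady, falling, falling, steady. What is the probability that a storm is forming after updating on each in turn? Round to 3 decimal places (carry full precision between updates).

After 'falling': P(storm) = 0.85·0.8000 / (0.85·0.8000 + 0.75·0.2000) ≈ 0.8193
After 'falling': P(storm) = 0.85·0.8193 / (0.85·0.8193 + 0.75·0.1807) ≈ 0.8371
After 'steady': P(storm) = 0.15·0.8371 / (0.15·0.8371 + 0.25·0.1629) ≈ 0.7551
After 'falling': P(storm) = 0.85·0.7551 / (0.85·0.7551 + 0.75·0.2449) ≈ 0.7775
After 'falling': P(storm) = 0.85·0.7775 / (0.85·0.7775 + 0.75·0.2225) ≈ 0.7984
After 'steady': P(storm) = 0.15·0.7984 / (0.15·0.7984 + 0.25·0.2016) ≈ 0.7038

0.704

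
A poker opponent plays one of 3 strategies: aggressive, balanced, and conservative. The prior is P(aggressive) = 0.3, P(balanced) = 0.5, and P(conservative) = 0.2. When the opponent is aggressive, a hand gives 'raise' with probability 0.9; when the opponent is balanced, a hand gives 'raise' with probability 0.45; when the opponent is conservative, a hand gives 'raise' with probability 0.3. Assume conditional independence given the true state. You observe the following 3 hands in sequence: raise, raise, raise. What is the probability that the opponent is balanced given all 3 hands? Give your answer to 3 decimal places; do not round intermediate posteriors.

0.169

After 'raise': normaliser = 0.9·0.3000 + 0.45·0.5000 + 0.3·0.2000; P(aggressive) ≈ 0.4865, P(balanced) ≈ 0.4054, P(conservative) ≈ 0.1081
After 'raise': normaliser = 0.9·0.4865 + 0.45·0.4054 + 0.3·0.1081; P(aggressive) ≈ 0.6708, P(balanced) ≈ 0.2795, P(conservative) ≈ 0.0497
After 'raise': normaliser = 0.9·0.6708 + 0.45·0.2795 + 0.3·0.0497; P(aggressive) ≈ 0.8110, P(balanced) ≈ 0.1690, P(conservative) ≈ 0.0200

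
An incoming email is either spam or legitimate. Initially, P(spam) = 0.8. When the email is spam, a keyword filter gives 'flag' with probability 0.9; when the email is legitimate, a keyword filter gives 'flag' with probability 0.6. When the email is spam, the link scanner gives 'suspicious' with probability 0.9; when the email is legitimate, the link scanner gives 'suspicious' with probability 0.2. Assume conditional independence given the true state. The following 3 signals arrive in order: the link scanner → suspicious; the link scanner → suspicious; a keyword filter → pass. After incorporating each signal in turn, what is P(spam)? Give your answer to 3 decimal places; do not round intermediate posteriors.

After the link scanner='suspicious': P(spam) = 0.9·0.8000 / (0.9·0.8000 + 0.2·0.2000) ≈ 0.9474
After the link scanner='suspicious': P(spam) = 0.9·0.9474 / (0.9·0.9474 + 0.2·0.0526) ≈ 0.9878
After a keyword filter='pass': P(spam) = 0.1·0.9878 / (0.1·0.9878 + 0.4·0.0122) ≈ 0.9529

0.953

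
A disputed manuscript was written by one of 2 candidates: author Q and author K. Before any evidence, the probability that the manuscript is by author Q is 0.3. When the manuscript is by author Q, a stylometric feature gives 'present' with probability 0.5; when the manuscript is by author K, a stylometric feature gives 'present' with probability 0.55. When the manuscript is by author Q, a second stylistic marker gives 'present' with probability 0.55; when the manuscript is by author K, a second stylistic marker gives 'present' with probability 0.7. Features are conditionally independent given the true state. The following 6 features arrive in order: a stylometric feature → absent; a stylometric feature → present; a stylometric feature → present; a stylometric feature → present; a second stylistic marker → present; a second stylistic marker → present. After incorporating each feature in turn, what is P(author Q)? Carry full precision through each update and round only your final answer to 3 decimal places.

0.181

After a stylometric feature='absent': P(author Q) = 0.5·0.3000 / (0.5·0.3000 + 0.45·0.7000) ≈ 0.3226
After a stylometric feature='present': P(author Q) = 0.5·0.3226 / (0.5·0.3226 + 0.55·0.6774) ≈ 0.3021
After a stylometric feature='present': P(author Q) = 0.5·0.3021 / (0.5·0.3021 + 0.55·0.6979) ≈ 0.2824
After a stylometric feature='present': P(author Q) = 0.5·0.2824 / (0.5·0.2824 + 0.55·0.7176) ≈ 0.2635
After a second stylistic marker='present': P(author Q) = 0.55·0.2635 / (0.55·0.2635 + 0.7·0.7365) ≈ 0.2194
After a second stylistic marker='present': P(author Q) = 0.55·0.2194 / (0.55·0.2194 + 0.7·0.7806) ≈ 0.1809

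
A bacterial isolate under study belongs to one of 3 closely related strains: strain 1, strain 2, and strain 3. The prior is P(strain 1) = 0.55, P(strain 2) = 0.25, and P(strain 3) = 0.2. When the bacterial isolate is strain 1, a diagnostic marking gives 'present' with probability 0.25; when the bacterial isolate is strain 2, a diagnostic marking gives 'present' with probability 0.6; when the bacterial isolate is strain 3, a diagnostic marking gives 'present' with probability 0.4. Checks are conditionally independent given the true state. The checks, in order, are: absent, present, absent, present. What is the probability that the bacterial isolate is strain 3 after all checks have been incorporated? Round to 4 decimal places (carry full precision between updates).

0.2546

After 'absent': normaliser = 0.75·0.5500 + 0.4·0.2500 + 0.6·0.2000; P(strain 1) ≈ 0.6522, P(strain 2) ≈ 0.1581, P(strain 3) ≈ 0.1897
After 'present': normaliser = 0.25·0.6522 + 0.6·0.1581 + 0.4·0.1897; P(strain 1) ≈ 0.4885, P(strain 2) ≈ 0.2842, P(strain 3) ≈ 0.2274
After 'absent': normaliser = 0.75·0.4885 + 0.4·0.2842 + 0.6·0.2274; P(strain 1) ≈ 0.5943, P(strain 2) ≈ 0.1844, P(strain 3) ≈ 0.2213
After 'present': normaliser = 0.25·0.5943 + 0.6·0.1844 + 0.4·0.2213; P(strain 1) ≈ 0.4273, P(strain 2) ≈ 0.3182, P(strain 3) ≈ 0.2546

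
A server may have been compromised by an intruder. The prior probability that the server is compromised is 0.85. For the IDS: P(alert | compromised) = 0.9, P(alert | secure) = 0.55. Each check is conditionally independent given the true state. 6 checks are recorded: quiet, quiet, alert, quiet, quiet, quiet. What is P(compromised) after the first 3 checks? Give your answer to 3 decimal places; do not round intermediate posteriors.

0.314

Each posterior becomes the prior for the next update.
After 'quiet': P(compromised) = 0.1·0.8500 / (0.1·0.8500 + 0.45·0.1500) ≈ 0.5574
After 'quiet': P(compromised) = 0.1·0.5574 / (0.1·0.5574 + 0.45·0.4426) ≈ 0.2186
After 'alert': P(compromised) = 0.9·0.2186 / (0.9·0.2186 + 0.55·0.7814) ≈ 0.3141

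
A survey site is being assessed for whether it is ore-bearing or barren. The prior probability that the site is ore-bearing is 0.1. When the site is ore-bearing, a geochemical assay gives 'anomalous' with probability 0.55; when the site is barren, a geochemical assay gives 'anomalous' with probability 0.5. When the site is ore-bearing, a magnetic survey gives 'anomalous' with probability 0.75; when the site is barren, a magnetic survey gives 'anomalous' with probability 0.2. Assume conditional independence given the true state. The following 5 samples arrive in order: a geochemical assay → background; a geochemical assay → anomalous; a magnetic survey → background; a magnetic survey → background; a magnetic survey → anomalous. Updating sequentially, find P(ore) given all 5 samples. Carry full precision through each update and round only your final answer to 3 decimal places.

0.039

After a geochemical assay='background': P(ore) = 0.45·0.1000 / (0.45·0.1000 + 0.5·0.9000) ≈ 0.0909
After a geochemical assay='anomalous': P(ore) = 0.55·0.0909 / (0.55·0.0909 + 0.5·0.9091) ≈ 0.0991
After a magnetic survey='background': P(ore) = 0.25·0.0991 / (0.25·0.0991 + 0.8·0.9009) ≈ 0.0332
After a magnetic survey='background': P(ore) = 0.25·0.0332 / (0.25·0.0332 + 0.8·0.9668) ≈ 0.0106
After a magnetic survey='anomalous': P(ore) = 0.75·0.0106 / (0.75·0.0106 + 0.2·0.9894) ≈ 0.0387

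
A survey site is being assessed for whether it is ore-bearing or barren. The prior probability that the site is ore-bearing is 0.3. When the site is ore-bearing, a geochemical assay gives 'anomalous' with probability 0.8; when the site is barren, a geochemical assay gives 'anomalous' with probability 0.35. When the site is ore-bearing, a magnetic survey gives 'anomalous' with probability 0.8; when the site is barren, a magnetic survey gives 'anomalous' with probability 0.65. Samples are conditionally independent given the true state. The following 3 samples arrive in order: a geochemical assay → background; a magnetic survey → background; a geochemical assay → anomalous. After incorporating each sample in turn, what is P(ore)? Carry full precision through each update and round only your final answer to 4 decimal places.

Each posterior becomes the prior for the next update.
After a geochemical assay='background': P(ore) = 0.2·0.3000 / (0.2·0.3000 + 0.65·0.7000) ≈ 0.1165
After a magnetic survey='background': P(ore) = 0.2·0.1165 / (0.2·0.1165 + 0.35·0.8835) ≈ 0.0701
After a geochemical assay='anomalous': P(ore) = 0.8·0.0701 / (0.8·0.0701 + 0.35·0.9299) ≈ 0.1469

0.1469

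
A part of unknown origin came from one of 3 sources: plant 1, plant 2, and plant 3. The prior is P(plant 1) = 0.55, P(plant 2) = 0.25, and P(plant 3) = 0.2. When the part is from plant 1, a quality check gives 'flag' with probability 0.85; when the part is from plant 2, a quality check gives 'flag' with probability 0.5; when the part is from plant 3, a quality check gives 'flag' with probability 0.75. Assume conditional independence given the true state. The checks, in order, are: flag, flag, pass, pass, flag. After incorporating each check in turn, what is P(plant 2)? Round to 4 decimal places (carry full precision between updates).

0.3777

After 'flag': normaliser = 0.85·0.5500 + 0.5·0.2500 + 0.75·0.2000; P(plant 1) ≈ 0.6296, P(plant 2) ≈ 0.1684, P(plant 3) ≈ 0.2020
After 'flag': normaliser = 0.85·0.6296 + 0.5·0.1684 + 0.75·0.2020; P(plant 1) ≈ 0.6943, P(plant 2) ≈ 0.1092, P(plant 3) ≈ 0.1965
After 'pass': normaliser = 0.15·0.6943 + 0.5·0.1092 + 0.25·0.1965; P(plant 1) ≈ 0.5010, P(plant 2) ≈ 0.2626, P(plant 3) ≈ 0.2364
After 'pass': normaliser = 0.15·0.5010 + 0.5·0.2626 + 0.25·0.2364; P(plant 1) ≈ 0.2830, P(plant 2) ≈ 0.4945, P(plant 3) ≈ 0.2225
After 'flag': normaliser = 0.85·0.2830 + 0.5·0.4945 + 0.75·0.2225; P(plant 1) ≈ 0.3674, P(plant 2) ≈ 0.3777, P(plant 3) ≈ 0.2549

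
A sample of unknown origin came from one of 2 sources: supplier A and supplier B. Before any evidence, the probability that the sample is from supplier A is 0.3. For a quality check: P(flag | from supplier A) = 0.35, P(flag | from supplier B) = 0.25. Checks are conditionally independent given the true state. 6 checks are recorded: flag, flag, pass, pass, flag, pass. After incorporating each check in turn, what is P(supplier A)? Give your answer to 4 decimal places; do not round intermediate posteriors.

After 'flag': P(supplier A) = 0.35·0.3000 / (0.35·0.3000 + 0.25·0.7000) ≈ 0.3750
After 'flag': P(supplier A) = 0.35·0.3750 / (0.35·0.3750 + 0.25·0.6250) ≈ 0.4565
After 'pass': P(supplier A) = 0.65·0.4565 / (0.65·0.4565 + 0.75·0.5435) ≈ 0.4213
After 'pass': P(supplier A) = 0.65·0.4213 / (0.65·0.4213 + 0.75·0.5787) ≈ 0.3869
After 'flag': P(supplier A) = 0.35·0.3869 / (0.35·0.3869 + 0.25·0.6131) ≈ 0.4690
After 'pass': P(supplier A) = 0.65·0.4690 / (0.65·0.4690 + 0.75·0.5310) ≈ 0.4336

0.4336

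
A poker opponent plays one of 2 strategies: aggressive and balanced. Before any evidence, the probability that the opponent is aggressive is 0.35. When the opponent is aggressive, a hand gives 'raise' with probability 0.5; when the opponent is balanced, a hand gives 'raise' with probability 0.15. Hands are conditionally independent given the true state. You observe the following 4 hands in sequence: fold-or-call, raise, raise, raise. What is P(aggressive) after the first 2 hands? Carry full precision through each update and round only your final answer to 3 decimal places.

0.514

After 'fold-or-call': P(aggressive) = 0.5·0.3500 / (0.5·0.3500 + 0.85·0.6500) ≈ 0.2405
After 'raise': P(aggressive) = 0.5·0.2405 / (0.5·0.2405 + 0.15·0.7595) ≈ 0.5136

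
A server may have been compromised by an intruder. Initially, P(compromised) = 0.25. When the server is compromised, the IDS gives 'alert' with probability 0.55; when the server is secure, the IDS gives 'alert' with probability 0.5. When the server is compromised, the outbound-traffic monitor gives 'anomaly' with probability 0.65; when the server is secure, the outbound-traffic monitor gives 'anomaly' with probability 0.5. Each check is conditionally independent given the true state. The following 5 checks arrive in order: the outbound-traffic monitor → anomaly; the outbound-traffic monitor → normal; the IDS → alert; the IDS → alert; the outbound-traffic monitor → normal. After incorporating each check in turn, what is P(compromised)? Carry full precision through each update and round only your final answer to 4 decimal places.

0.2044

After the outbound-traffic monitor='anomaly': P(compromised) = 0.65·0.2500 / (0.65·0.2500 + 0.5·0.7500) ≈ 0.3023
After the outbound-traffic monitor='normal': P(compromised) = 0.35·0.3023 / (0.35·0.3023 + 0.5·0.6977) ≈ 0.2327
After the IDS='alert': P(compromised) = 0.55·0.2327 / (0.55·0.2327 + 0.5·0.7673) ≈ 0.2502
After the IDS='alert': P(compromised) = 0.55·0.2502 / (0.55·0.2502 + 0.5·0.7498) ≈ 0.2685
After the outbound-traffic monitor='normal': P(compromised) = 0.35·0.2685 / (0.35·0.2685 + 0.5·0.7315) ≈ 0.2044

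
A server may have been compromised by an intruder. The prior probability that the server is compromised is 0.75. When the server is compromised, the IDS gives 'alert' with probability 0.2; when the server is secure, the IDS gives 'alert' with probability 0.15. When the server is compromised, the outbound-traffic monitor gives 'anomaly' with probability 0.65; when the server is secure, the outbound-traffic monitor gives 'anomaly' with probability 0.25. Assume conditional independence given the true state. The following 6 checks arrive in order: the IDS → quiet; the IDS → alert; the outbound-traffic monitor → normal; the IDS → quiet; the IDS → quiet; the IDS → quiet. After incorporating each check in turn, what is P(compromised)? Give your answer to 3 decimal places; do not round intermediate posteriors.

0.594

Each posterior becomes the prior for the next update.
After the IDS='quiet': P(compromised) = 0.8·0.7500 / (0.8·0.7500 + 0.85·0.2500) ≈ 0.7385
After the IDS='alert': P(compromised) = 0.2·0.7385 / (0.2·0.7385 + 0.15·0.2615) ≈ 0.7901
After the outbound-traffic monitor='normal': P(compromised) = 0.35·0.7901 / (0.35·0.7901 + 0.75·0.2099) ≈ 0.6373
After the IDS='quiet': P(compromised) = 0.8·0.6373 / (0.8·0.6373 + 0.85·0.3627) ≈ 0.6231
After the IDS='quiet': P(compromised) = 0.8·0.6231 / (0.8·0.6231 + 0.85·0.3769) ≈ 0.6088
After the IDS='quiet': P(compromised) = 0.8·0.6088 / (0.8·0.6088 + 0.85·0.3912) ≈ 0.5943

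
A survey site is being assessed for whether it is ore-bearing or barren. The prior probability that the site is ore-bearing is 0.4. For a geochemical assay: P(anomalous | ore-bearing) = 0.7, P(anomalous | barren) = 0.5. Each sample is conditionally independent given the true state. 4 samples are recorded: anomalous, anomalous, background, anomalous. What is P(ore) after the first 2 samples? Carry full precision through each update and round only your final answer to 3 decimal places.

0.566

After 'anomalous': P(ore) = 0.7·0.4000 / (0.7·0.4000 + 0.5·0.6000) ≈ 0.4828
After 'anomalous': P(ore) = 0.7·0.4828 / (0.7·0.4828 + 0.5·0.5172) ≈ 0.5665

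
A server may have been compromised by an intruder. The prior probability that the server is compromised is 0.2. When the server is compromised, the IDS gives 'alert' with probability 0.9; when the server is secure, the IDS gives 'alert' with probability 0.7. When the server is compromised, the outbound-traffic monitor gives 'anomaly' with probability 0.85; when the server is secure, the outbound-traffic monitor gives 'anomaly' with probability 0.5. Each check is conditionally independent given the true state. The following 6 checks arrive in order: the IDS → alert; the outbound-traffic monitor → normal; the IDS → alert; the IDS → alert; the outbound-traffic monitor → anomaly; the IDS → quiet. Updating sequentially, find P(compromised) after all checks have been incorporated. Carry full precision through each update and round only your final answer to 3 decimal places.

After the IDS='alert': P(compromised) = 0.9·0.2000 / (0.9·0.2000 + 0.7·0.8000) ≈ 0.2432
After the outbound-traffic monitor='normal': P(compromised) = 0.15·0.2432 / (0.15·0.2432 + 0.5·0.7568) ≈ 0.0879
After the IDS='alert': P(compromised) = 0.9·0.0879 / (0.9·0.0879 + 0.7·0.9121) ≈ 0.1103
After the IDS='alert': P(compromised) = 0.9·0.1103 / (0.9·0.1103 + 0.7·0.8897) ≈ 0.1375
After the outbound-traffic monitor='anomaly': P(compromised) = 0.85·0.1375 / (0.85·0.1375 + 0.5·0.8625) ≈ 0.2132
After the IDS='quiet': P(compromised) = 0.1·0.2132 / (0.1·0.2132 + 0.3·0.7868) ≈ 0.0828

0.083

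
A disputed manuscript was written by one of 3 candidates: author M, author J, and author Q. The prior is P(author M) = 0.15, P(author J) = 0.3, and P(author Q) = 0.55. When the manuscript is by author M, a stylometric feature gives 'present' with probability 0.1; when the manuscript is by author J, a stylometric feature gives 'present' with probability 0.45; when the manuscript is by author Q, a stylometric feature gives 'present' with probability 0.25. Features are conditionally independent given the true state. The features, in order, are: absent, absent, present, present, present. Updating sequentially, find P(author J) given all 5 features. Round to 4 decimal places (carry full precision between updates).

0.6253

After 'absent': normaliser = 0.9·0.1500 + 0.55·0.3000 + 0.75·0.5500; P(author M) ≈ 0.1895, P(author J) ≈ 0.2316, P(author Q) ≈ 0.5789
After 'absent': normaliser = 0.9·0.1895 + 0.55·0.2316 + 0.75·0.5789; P(author M) ≈ 0.2329, P(author J) ≈ 0.1740, P(author Q) ≈ 0.5931
After 'present': normaliser = 0.1·0.2329 + 0.45·0.1740 + 0.25·0.5931; P(author M) ≈ 0.0932, P(author J) ≈ 0.3133, P(author Q) ≈ 0.5934
After 'present': normaliser = 0.1·0.0932 + 0.45·0.3133 + 0.25·0.5934; P(author M) ≈ 0.0312, P(author J) ≈ 0.4721, P(author Q) ≈ 0.4967
After 'present': normaliser = 0.1·0.0312 + 0.45·0.4721 + 0.25·0.4967; P(author M) ≈ 0.0092, P(author J) ≈ 0.6253, P(author Q) ≈ 0.3655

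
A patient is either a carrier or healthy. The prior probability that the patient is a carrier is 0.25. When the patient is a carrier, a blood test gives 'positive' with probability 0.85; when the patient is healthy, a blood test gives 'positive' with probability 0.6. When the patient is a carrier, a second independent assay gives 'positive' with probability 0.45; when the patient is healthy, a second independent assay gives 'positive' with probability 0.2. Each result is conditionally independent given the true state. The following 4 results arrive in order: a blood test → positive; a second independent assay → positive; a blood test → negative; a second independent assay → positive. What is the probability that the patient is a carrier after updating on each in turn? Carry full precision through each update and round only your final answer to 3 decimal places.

After a blood test='positive': P(carrier) = 0.85·0.2500 / (0.85·0.2500 + 0.6·0.7500) ≈ 0.3208
After a second independent assay='positive': P(carrier) = 0.45·0.3208 / (0.45·0.3208 + 0.2·0.6792) ≈ 0.5152
After a blood test='negative': P(carrier) = 0.15·0.5152 / (0.15·0.5152 + 0.4·0.4848) ≈ 0.2849
After a second independent assay='positive': P(carrier) = 0.45·0.2849 / (0.45·0.2849 + 0.2·0.7151) ≈ 0.4727

0.473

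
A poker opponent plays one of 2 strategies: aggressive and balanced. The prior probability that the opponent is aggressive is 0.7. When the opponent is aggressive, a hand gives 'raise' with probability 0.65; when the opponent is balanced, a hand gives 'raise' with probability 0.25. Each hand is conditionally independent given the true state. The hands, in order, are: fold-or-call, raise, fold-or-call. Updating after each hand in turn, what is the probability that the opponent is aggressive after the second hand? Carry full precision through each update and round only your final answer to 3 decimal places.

After 'fold-or-call': P(aggressive) = 0.35·0.7000 / (0.35·0.7000 + 0.75·0.3000) ≈ 0.5213
After 'raise': P(aggressive) = 0.65·0.5213 / (0.65·0.5213 + 0.25·0.4787) ≈ 0.7390

0.739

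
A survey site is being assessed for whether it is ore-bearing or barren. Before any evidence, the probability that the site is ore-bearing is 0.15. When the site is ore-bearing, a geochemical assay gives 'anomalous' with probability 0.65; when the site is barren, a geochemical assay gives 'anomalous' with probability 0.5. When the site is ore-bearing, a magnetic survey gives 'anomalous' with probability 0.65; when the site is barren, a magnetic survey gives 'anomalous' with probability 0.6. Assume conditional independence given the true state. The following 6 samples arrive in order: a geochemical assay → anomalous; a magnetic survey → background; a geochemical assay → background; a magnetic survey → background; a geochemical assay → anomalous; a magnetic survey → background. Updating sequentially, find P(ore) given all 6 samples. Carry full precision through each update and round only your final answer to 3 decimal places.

Apply Bayes' rule sequentially, carrying P(ore) forward.
After a geochemical assay='anomalous': P(ore) = 0.65·0.1500 / (0.65·0.1500 + 0.5·0.8500) ≈ 0.1866
After a magnetic survey='background': P(ore) = 0.35·0.1866 / (0.35·0.1866 + 0.4·0.8134) ≈ 0.1672
After a geochemical assay='background': P(ore) = 0.35·0.1672 / (0.35·0.1672 + 0.5·0.8328) ≈ 0.1232
After a magnetic survey='background': P(ore) = 0.35·0.1232 / (0.35·0.1232 + 0.4·0.8768) ≈ 0.1095
After a geochemical assay='anomalous': P(ore) = 0.65·0.1095 / (0.65·0.1095 + 0.5·0.8905) ≈ 0.1378
After a magnetic survey='background': P(ore) = 0.35·0.1378 / (0.35·0.1378 + 0.4·0.8622) ≈ 0.1227

0.123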